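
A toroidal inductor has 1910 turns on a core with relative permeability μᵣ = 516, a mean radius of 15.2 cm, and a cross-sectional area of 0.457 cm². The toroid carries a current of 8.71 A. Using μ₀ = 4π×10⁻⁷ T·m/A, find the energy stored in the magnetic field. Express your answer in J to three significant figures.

U ≈ 4.29 J

L = μ₀μᵣN²A/(2πR) = (4π×10⁻⁷)(516)(1910)²(4.570×10^-5)/(2π×0.152) = 0.1132 H.
U = ½LI² = ½(0.1132)(8.71)² = 4.294 J.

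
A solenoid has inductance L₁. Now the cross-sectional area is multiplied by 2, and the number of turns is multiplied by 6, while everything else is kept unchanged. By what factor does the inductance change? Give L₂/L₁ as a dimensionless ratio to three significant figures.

For a solenoid, L ∝ μᵣN²A/ℓ.
L₂/L₁ = (2) × (6)^2 = 72.0.

L₂/L₁ = 72.0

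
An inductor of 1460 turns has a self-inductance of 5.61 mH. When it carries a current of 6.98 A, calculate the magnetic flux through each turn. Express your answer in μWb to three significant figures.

From L = NΦ_B/I, the flux per turn is Φ_B = LI/N.
Φ_B = (5.610×10^-3 H)(6.98 A)/1460 = 2.682×10^-5 Wb.

Φ_B ≈ 26.8 μWb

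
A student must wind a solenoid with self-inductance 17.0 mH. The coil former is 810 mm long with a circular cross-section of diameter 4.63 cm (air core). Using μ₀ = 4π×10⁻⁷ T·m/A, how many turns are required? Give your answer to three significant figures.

A = π(d/2)² = π(2.315×10^-2 m)² = 1.684×10^-3 m².
From L = μ₀N²A/ℓ, N = √(Lℓ / (μ₀A)).
N = √[(1.700×10^-2)(0.81) / ((4π×10⁻⁷)×1.684×10^-3)] = √(6.508×10^6) ≈ 2551.2.

N ≈ 2550 turns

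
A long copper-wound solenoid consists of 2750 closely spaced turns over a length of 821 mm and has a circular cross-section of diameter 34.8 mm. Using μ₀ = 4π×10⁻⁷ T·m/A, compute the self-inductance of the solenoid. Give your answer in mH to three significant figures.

A = π(d/2)² = π(1.740×10^-2 m)² = 9.511×10^-4 m².
For a long solenoid, L = μ₀N²A/ℓ.
L = (4π×10⁻⁷)(2750)²(9.511×10^-4)/(0.821 m) = 1.101×10^-2 H.

L ≈ 11.0 mH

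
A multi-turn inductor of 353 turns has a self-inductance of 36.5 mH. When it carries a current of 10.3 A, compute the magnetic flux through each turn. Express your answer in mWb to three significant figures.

Φ_B ≈ 1.07 mWb

From L = NΦ_B/I, the flux per turn is Φ_B = LI/N.
Φ_B = (3.650×10^-2 H)(10.3 A)/353 = 1.065×10^-3 Wb.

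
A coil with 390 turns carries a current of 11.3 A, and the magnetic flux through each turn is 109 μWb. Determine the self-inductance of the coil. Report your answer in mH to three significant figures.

L ≈ 3.76 mH

Self-inductance is defined by L = NΦ_B/I (flux linkage over current).
L = (390)(1.090×10^-4 Wb)/(11.3 A) = 3.762×10^-3 H.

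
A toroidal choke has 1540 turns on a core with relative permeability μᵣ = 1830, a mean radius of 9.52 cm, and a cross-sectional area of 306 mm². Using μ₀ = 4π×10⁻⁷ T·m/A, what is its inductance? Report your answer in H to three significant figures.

L ≈ 2.79 H

For a thin toroid, L = μ₀μᵣN²A/(2πR).
L = (4π×10⁻⁷)(1830)(1540)²(3.060×10^-4) / (2π×9.520×10^-2 m) = 2.79 H.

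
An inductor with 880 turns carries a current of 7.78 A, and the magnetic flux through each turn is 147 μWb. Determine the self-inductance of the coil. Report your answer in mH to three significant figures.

L ≈ 16.6 mH

Self-inductance is defined by L = NΦ_B/I (flux linkage over current).
L = (880)(1.470×10^-4 Wb)/(7.78 A) = 1.663×10^-2 H.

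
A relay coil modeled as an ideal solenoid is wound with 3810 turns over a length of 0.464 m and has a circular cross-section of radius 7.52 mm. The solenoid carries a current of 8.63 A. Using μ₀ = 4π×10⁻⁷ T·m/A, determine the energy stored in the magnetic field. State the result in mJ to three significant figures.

U ≈ 260 mJ

A = πr² = π(7.520×10^-3 m)² = 1.777×10^-4 m².
L = μ₀N²A/ℓ = (4π×10⁻⁷)(3810)²(1.777×10^-4)/(0.464) = 6.984×10^-3 H.
U = ½LI² = ½(6.984×10^-3)(8.63)² = 0.2601 J.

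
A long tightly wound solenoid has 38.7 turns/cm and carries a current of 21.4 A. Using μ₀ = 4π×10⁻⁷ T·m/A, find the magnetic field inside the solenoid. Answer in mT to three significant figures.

B ≈ 104 mT

Inside a long solenoid, B = μ₀nI.
B = (4π×10⁻⁷)(3.870×10^3 m⁻¹)(21.4 A) = 0.1041 T.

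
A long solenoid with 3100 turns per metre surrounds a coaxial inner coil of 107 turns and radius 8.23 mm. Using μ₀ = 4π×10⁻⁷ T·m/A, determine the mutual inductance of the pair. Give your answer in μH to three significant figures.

M ≈ 88.7 μH

The outer solenoid produces a uniform field B₁ = μ₀n₁I₁ across the inner coil,
so the flux linkage is N₂Φ = N₂B₁A₂ = μ₀n₁N₂A₂·I₁, giving M = μ₀n₁N₂A₂.
A₂ = πr² = π(8.230×10^-3 m)² = 2.128×10^-4 m².
M = (4π×10⁻⁷)(3100)(107)(2.128×10^-4) = 8.870×10^-5 H.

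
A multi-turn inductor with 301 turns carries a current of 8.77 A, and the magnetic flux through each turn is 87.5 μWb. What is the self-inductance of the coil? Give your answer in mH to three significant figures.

L ≈ 3.00 mH

Self-inductance is defined by L = NΦ_B/I (flux linkage over current).
L = (301)(8.750×10^-5 Wb)/(8.77 A) = 3.003×10^-3 H.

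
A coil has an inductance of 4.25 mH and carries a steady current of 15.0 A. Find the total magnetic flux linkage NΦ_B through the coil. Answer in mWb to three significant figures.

From L = NΦ_B/I, the flux linkage is NΦ_B = LI.
NΦ_B = (4.250×10^-3 H)(15.0 A) = 6.375×10^-2 Wb.

NΦ_B ≈ 63.8 mWb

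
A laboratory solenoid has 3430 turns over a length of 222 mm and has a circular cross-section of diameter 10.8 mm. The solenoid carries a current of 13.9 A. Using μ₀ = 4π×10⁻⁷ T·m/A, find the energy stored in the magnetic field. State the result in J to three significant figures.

A = π(d/2)² = π(5.400×10^-3 m)² = 9.161×10^-5 m².
L = μ₀N²A/ℓ = (4π×10⁻⁷)(3430)²(9.161×10^-5)/(0.222) = 6.101×10^-3 H.
U = ½LI² = ½(6.101×10^-3)(13.9)² = 0.5894 J.

U ≈ 0.589 J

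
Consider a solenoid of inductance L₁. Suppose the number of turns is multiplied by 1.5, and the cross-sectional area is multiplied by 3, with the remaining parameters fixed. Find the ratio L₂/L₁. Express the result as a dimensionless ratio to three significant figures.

For a solenoid, L ∝ μᵣN²A/ℓ.
L₂/L₁ = (1.5)^2 × (3) = 6.75.

L₂/L₁ = 6.75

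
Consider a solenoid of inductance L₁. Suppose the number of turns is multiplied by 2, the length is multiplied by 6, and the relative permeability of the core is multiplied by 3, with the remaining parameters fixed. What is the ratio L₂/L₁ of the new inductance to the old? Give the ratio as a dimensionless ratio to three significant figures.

For a solenoid, L ∝ μᵣN²A/ℓ.
L₂/L₁ = (2)^2 × (6)^-1 × (3) = 2.00.

L₂/L₁ = 2.00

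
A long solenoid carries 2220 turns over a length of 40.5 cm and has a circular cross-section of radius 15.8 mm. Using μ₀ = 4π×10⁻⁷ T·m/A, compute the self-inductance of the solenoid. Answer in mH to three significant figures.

L ≈ 12.0 mH

A = πr² = π(1.580×10^-2 m)² = 7.843×10^-4 m².
For a long solenoid, L = μ₀N²A/ℓ.
L = (4π×10⁻⁷)(2220)²(7.843×10^-4)/(0.405 m) = 1.199×10^-2 H.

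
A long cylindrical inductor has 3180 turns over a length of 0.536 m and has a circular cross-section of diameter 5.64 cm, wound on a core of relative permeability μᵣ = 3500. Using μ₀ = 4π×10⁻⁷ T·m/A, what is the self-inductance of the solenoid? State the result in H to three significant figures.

A = π(d/2)² = π(2.820×10^-2 m)² = 2.498×10^-3 m².
For a long solenoid, L = μ₀μᵣN²A/ℓ.
L = (4π×10⁻⁷)(3500)(3180)²(2.498×10^-3)/(0.536 m) = 207.3 H.

L ≈ 207 H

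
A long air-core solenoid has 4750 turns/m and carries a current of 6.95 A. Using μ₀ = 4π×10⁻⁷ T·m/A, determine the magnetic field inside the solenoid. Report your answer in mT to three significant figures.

B ≈ 41.5 mT

Inside a long solenoid, B = μ₀nI.
B = (4π×10⁻⁷)(4.750×10^3 m⁻¹)(6.95 A) = 4.148×10^-2 T.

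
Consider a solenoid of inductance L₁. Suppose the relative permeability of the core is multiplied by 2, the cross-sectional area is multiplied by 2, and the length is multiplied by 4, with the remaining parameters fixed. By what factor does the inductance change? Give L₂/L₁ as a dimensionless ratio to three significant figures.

L₂/L₁ = 1.00

For a solenoid, L ∝ μᵣN²A/ℓ.
L₂/L₁ = (2) × (2) × (4)^-1 = 1.00.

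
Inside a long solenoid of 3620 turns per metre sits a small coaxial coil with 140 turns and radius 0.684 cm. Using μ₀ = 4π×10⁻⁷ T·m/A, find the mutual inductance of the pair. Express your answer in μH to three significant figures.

The outer solenoid produces a uniform field B₁ = μ₀n₁I₁ across the inner coil,
so the flux linkage is N₂Φ = N₂B₁A₂ = μ₀n₁N₂A₂·I₁, giving M = μ₀n₁N₂A₂.
A₂ = πr² = π(6.840×10^-3 m)² = 1.470×10^-4 m².
M = (4π×10⁻⁷)(3620)(140)(1.470×10^-4) = 9.361×10^-5 H.

M ≈ 93.6 μH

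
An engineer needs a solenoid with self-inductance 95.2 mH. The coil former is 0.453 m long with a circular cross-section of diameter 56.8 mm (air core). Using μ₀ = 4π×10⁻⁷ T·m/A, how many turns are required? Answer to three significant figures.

N ≈ 3680 turns

A = π(d/2)² = π(2.840×10^-2 m)² = 2.534×10^-3 m².
From L = μ₀N²A/ℓ, N = √(Lℓ / (μ₀A)).
N = √[(9.520×10^-2)(0.453) / ((4π×10⁻⁷)×2.534×10^-3)] = √(1.354×10^7) ≈ 3680.2.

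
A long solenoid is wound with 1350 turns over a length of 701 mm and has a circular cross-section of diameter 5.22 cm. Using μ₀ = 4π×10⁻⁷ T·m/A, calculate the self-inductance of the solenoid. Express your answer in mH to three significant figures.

L ≈ 6.99 mH

A = π(d/2)² = π(2.610×10^-2 m)² = 2.140×10^-3 m².
For a long solenoid, L = μ₀N²A/ℓ.
L = (4π×10⁻⁷)(1350)²(2.140×10^-3)/(0.701 m) = 6.992×10^-3 H.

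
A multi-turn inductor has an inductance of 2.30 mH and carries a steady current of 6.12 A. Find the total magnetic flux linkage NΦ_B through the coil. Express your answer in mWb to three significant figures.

NΦ_B ≈ 14.1 mWb

From L = NΦ_B/I, the flux linkage is NΦ_B = LI.
NΦ_B = (2.300×10^-3 H)(6.12 A) = 1.408×10^-2 Wb.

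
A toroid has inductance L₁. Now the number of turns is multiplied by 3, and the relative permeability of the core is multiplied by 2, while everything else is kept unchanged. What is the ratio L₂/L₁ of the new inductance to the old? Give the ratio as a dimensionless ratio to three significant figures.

L₂/L₁ = 18.0

For a toroid, L ∝ μᵣN²A/R.
L₂/L₁ = (3)^2 × (2) = 18.0.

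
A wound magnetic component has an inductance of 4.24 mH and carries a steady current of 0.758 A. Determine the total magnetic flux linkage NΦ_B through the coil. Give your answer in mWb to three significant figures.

From L = NΦ_B/I, the flux linkage is NΦ_B = LI.
NΦ_B = (4.240×10^-3 H)(0.758 A) = 3.214×10^-3 Wb.

NΦ_B ≈ 3.21 mWb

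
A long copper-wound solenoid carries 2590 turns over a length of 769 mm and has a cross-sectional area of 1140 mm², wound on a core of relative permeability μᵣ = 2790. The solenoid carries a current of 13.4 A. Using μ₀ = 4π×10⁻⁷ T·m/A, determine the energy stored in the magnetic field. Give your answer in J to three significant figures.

U ≈ 3130 J

A = 1140 mm² = 1.140×10^-3 m².
L = μ₀μᵣN²A/ℓ = (4π×10⁻⁷)(2790)(2590)²(1.140×10^-3)/(0.769) = 34.87 H.
U = ½LI² = ½(34.87)(13.4)² = 3.130×10^3 J.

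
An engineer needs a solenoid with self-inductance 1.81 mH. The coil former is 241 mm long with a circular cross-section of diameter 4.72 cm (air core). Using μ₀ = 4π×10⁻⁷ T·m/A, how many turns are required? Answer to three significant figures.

N ≈ 445 turns

A = π(d/2)² = π(2.360×10^-2 m)² = 1.750×10^-3 m².
From L = μ₀N²A/ℓ, N = √(Lℓ / (μ₀A)).
N = √[(1.810×10^-3)(0.241) / ((4π×10⁻⁷)×1.750×10^-3)] = √(1.984×10^5) ≈ 445.4.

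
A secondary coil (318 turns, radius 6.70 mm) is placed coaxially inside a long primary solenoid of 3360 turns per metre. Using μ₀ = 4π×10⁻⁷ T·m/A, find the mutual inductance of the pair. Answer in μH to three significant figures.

The outer solenoid produces a uniform field B₁ = μ₀n₁I₁ across the inner coil,
so the flux linkage is N₂Φ = N₂B₁A₂ = μ₀n₁N₂A₂·I₁, giving M = μ₀n₁N₂A₂.
A₂ = πr² = π(6.700×10^-3 m)² = 1.410×10^-4 m².
M = (4π×10⁻⁷)(3360)(318)(1.410×10^-4) = 1.894×10^-4 H.

M ≈ 189 μH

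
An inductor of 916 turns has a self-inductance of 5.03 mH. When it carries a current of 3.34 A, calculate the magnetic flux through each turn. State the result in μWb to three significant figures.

From L = NΦ_B/I, the flux per turn is Φ_B = LI/N.
Φ_B = (5.030×10^-3 H)(3.34 A)/916 = 1.834×10^-5 Wb.

Φ_B ≈ 18.3 μWb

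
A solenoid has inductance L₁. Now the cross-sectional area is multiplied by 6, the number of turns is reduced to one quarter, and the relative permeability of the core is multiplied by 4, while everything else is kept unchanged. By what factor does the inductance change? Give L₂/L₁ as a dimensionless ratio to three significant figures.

For a solenoid, L ∝ μᵣN²A/ℓ.
L₂/L₁ = (6) × (0.25)^2 × (4) = 1.50.

L₂/L₁ = 1.50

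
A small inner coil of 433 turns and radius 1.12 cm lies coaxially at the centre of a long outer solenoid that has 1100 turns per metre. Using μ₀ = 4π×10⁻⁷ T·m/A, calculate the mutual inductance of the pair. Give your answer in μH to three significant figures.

The outer solenoid produces a uniform field B₁ = μ₀n₁I₁ across the inner coil,
so the flux linkage is N₂Φ = N₂B₁A₂ = μ₀n₁N₂A₂·I₁, giving M = μ₀n₁N₂A₂.
A₂ = πr² = π(1.120×10^-2 m)² = 3.941×10^-4 m².
M = (4π×10⁻⁷)(1100)(433)(3.941×10^-4) = 2.359×10^-4 H.

M ≈ 236 μH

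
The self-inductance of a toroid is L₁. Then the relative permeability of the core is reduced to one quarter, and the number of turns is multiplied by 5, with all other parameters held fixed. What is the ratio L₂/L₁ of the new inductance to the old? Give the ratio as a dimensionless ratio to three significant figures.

For a toroid, L ∝ μᵣN²A/R.
L₂/L₁ = (0.25) × (5)^2 = 6.25.

L₂/L₁ = 6.25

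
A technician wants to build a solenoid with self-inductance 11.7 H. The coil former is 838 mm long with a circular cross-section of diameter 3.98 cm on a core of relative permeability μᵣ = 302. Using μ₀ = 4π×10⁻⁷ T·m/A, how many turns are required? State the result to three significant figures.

N ≈ 4560 turns

A = π(d/2)² = π(1.990×10^-2 m)² = 1.244×10^-3 m².
From L = μ₀μᵣN²A/ℓ, N = √(Lℓ / (μ₀μᵣA)).
N = √[(11.7)(0.838) / ((4π×10⁻⁷)(302)×1.244×10^-3)] = √(2.077×10^7) ≈ 4557.0.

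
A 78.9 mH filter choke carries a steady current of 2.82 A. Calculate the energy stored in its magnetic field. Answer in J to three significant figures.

Stored magnetic energy: U = ½LI².
U = ½(7.890×10^-2 H)(2.82 A)² = 0.3137 J.

U ≈ 0.314 J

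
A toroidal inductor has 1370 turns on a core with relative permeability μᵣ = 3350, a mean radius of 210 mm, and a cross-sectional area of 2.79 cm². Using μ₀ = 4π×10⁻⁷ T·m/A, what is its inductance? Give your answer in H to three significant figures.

L ≈ 1.67 H

For a thin toroid, L = μ₀μᵣN²A/(2πR).
L = (4π×10⁻⁷)(3350)(1370)²(2.790×10^-4) / (2π×0.21 m) = 1.671 H.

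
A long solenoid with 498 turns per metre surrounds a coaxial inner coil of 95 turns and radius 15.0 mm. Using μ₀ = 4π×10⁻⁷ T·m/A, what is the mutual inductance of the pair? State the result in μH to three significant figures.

M ≈ 42.0 μH

The outer solenoid produces a uniform field B₁ = μ₀n₁I₁ across the inner coil,
so the flux linkage is N₂Φ = N₂B₁A₂ = μ₀n₁N₂A₂·I₁, giving M = μ₀n₁N₂A₂.
A₂ = πr² = π(1.500×10^-2 m)² = 7.069×10^-4 m².
M = (4π×10⁻⁷)(498)(95)(7.069×10^-4) = 4.202×10^-5 H.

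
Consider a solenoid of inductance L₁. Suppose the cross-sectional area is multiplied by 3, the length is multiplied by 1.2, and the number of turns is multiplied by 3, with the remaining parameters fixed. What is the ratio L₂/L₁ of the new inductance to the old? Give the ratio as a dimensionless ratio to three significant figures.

For a solenoid, L ∝ μᵣN²A/ℓ.
L₂/L₁ = (3) × (1.2)^-1 × (3)^2 = 22.5.

L₂/L₁ = 22.5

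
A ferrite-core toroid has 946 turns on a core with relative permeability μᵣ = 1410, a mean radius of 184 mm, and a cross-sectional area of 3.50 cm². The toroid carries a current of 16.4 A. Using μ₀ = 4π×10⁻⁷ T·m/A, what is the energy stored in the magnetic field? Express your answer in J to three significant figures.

L = μ₀μᵣN²A/(2πR) = (4π×10⁻⁷)(1410)(946)²(3.500×10^-4)/(2π×0.184) = 0.48 H.
U = ½LI² = ½(0.48)(16.4)² = 64.56 J.

U ≈ 64.6 J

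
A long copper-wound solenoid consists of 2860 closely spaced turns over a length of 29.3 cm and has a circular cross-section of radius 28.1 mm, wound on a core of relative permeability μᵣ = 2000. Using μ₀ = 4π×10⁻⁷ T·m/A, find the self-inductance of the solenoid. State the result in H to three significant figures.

L ≈ 174 H

A = πr² = π(2.810×10^-2 m)² = 2.481×10^-3 m².
For a long solenoid, L = μ₀μᵣN²A/ℓ.
L = (4π×10⁻⁷)(2000)(2860)²(2.481×10^-3)/(0.293 m) = 174 H.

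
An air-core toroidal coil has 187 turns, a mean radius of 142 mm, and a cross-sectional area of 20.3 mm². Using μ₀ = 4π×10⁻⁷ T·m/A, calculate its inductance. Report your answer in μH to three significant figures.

L ≈ 1.00 μH

For a thin toroid, L = μ₀N²A/(2πR).
L = (4π×10⁻⁷)(187)²(2.030×10^-5) / (2π×0.142 m) = 9.998×10^-7 H.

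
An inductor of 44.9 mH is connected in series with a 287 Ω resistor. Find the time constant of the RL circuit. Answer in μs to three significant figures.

τ ≈ 156 μs

τ = L/R = (4.490×10^-2 H)/(287 Ω) = 1.564×10^-4 s.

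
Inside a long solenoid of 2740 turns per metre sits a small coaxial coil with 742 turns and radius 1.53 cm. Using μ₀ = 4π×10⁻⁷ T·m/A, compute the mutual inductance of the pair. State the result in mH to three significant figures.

M ≈ 1.88 mH

The outer solenoid produces a uniform field B₁ = μ₀n₁I₁ across the inner coil,
so the flux linkage is N₂Φ = N₂B₁A₂ = μ₀n₁N₂A₂·I₁, giving M = μ₀n₁N₂A₂.
A₂ = πr² = π(1.530×10^-2 m)² = 7.354×10^-4 m².
M = (4π×10⁻⁷)(2740)(742)(7.354×10^-4) = 1.879×10^-3 H.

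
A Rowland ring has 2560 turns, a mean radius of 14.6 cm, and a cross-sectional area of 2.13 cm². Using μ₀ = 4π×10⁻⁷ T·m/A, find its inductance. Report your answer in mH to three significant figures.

For a thin toroid, L = μ₀N²A/(2πR).
L = (4π×10⁻⁷)(2560)²(2.130×10^-4) / (2π×0.146 m) = 1.912×10^-3 H.

L ≈ 1.91 mH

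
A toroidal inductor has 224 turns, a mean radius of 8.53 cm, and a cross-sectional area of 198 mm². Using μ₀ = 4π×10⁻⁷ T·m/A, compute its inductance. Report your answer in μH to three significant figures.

For a thin toroid, L = μ₀N²A/(2πR).
L = (4π×10⁻⁷)(224)²(1.980×10^-4) / (2π×8.530×10^-2 m) = 2.329×10^-5 H.

L ≈ 23.3 μH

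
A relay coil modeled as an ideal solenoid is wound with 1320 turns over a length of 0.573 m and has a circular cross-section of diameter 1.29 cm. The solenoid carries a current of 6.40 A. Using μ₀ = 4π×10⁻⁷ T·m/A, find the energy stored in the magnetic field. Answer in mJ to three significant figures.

A = π(d/2)² = π(6.450×10^-3 m)² = 1.307×10^-4 m².
L = μ₀N²A/ℓ = (4π×10⁻⁷)(1320)²(1.307×10^-4)/(0.573) = 4.994×10^-4 H.
U = ½LI² = ½(4.994×10^-4)(6.40)² = 1.023×10^-2 J.

U ≈ 10.2 mJ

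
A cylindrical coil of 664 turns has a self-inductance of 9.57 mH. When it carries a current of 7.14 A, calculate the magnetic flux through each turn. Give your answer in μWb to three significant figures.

From L = NΦ_B/I, the flux per turn is Φ_B = LI/N.
Φ_B = (9.570×10^-3 H)(7.14 A)/664 = 1.029×10^-4 Wb.

Φ_B ≈ 103 μWb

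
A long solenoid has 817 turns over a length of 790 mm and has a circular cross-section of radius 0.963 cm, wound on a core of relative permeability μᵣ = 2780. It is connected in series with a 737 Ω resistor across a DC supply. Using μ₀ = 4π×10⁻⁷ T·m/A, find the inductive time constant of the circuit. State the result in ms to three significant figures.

A = πr² = π(9.630×10^-3 m)² = 2.913×10^-4 m².
L = μ₀μᵣN²A/ℓ = (4π×10⁻⁷)(2780)(817)²(2.913×10^-4)/(0.79) = 0.86 H.
τ = L/R = (0.86)/(737) = 1.167×10^-3 s.

τ ≈ 1.17 ms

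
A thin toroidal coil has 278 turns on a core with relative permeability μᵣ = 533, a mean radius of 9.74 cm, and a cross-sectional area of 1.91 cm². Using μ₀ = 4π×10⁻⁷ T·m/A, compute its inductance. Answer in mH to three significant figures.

L ≈ 16.2 mH

For a thin toroid, L = μ₀μᵣN²A/(2πR).
L = (4π×10⁻⁷)(533)(278)²(1.910×10^-4) / (2π×9.740×10^-2 m) = 1.616×10^-2 H.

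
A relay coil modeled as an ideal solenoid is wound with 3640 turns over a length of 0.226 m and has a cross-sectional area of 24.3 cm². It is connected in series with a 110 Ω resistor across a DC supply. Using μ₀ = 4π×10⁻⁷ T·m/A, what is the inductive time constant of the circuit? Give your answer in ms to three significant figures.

τ ≈ 1.63 ms

A = 24.3 cm² = 2.430×10^-3 m².
L = μ₀N²A/ℓ = (4π×10⁻⁷)(3640)²(2.430×10^-3)/(0.226) = 0.179 H.
τ = L/R = (0.179)/(110) = 1.627×10^-3 s.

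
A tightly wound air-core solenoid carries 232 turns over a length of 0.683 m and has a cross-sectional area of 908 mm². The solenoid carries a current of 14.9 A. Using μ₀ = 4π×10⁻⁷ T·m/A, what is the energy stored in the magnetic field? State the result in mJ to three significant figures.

U ≈ 9.98 mJ

A = 908 mm² = 9.080×10^-4 m².
L = μ₀N²A/ℓ = (4π×10⁻⁷)(232)²(9.080×10^-4)/(0.683) = 8.992×10^-5 H.
U = ½LI² = ½(8.992×10^-5)(14.9)² = 9.981×10^-3 J.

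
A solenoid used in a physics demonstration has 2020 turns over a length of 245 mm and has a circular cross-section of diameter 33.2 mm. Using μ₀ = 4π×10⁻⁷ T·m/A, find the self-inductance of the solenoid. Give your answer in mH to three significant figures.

L ≈ 18.1 mH

A = π(d/2)² = π(1.660×10^-2 m)² = 8.657×10^-4 m².
For a long solenoid, L = μ₀N²A/ℓ.
L = (4π×10⁻⁷)(2020)²(8.657×10^-4)/(0.245 m) = 1.812×10^-2 H.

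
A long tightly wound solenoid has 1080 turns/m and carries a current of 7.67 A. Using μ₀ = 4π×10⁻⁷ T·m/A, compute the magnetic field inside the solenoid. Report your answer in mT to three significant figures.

B ≈ 10.4 mT

Inside a long solenoid, B = μ₀nI.
B = (4π×10⁻⁷)(1.080×10^3 m⁻¹)(7.67 A) = 1.041×10^-2 T.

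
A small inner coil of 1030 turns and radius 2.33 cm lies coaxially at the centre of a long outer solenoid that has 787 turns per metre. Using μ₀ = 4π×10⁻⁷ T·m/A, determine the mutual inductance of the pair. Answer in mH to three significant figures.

M ≈ 1.74 mH

The outer solenoid produces a uniform field B₁ = μ₀n₁I₁ across the inner coil,
so the flux linkage is N₂Φ = N₂B₁A₂ = μ₀n₁N₂A₂·I₁, giving M = μ₀n₁N₂A₂.
A₂ = πr² = π(2.330×10^-2 m)² = 1.706×10^-3 m².
M = (4π×10⁻⁷)(787)(1030)(1.706×10^-3) = 1.737×10^-3 H.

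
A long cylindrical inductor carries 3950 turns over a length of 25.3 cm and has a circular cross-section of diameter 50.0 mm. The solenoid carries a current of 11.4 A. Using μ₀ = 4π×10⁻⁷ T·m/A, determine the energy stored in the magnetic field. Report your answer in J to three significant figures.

A = π(d/2)² = π(2.500×10^-2 m)² = 1.963×10^-3 m².
L = μ₀N²A/ℓ = (4π×10⁻⁷)(3950)²(1.963×10^-3)/(0.253) = 0.1522 H.
U = ½LI² = ½(0.1522)(11.4)² = 9.888 J.

U ≈ 9.89 J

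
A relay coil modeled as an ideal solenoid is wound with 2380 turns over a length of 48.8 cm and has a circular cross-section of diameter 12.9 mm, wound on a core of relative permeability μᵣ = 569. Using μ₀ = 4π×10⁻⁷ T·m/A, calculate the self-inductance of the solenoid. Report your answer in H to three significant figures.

A = π(d/2)² = π(6.450×10^-3 m)² = 1.307×10^-4 m².
For a long solenoid, L = μ₀μᵣN²A/ℓ.
L = (4π×10⁻⁷)(569)(2380)²(1.307×10^-4)/(0.488 m) = 1.0847 H.

L ≈ 1.08 H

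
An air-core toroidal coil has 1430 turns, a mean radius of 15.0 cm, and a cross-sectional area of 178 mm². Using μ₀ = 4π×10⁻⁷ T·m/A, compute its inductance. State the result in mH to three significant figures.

L ≈ 0.485 mH

For a thin toroid, L = μ₀N²A/(2πR).
L = (4π×10⁻⁷)(1430)²(1.780×10^-4) / (2π×0.15 m) = 4.853×10^-4 H.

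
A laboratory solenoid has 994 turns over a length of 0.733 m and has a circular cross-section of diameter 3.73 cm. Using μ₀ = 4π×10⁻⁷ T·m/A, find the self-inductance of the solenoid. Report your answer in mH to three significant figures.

L ≈ 1.85 mH

A = π(d/2)² = π(1.865×10^-2 m)² = 1.093×10^-3 m².
For a long solenoid, L = μ₀N²A/ℓ.
L = (4π×10⁻⁷)(994)²(1.093×10^-3)/(0.733 m) = 1.851×10^-3 H.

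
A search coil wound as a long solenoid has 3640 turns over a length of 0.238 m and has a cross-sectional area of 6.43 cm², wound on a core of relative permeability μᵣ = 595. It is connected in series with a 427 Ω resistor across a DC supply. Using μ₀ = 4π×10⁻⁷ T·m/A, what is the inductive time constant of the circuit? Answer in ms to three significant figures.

τ ≈ 62.7 ms

A = 6.43 cm² = 6.430×10^-4 m².
L = μ₀μᵣN²A/ℓ = (4π×10⁻⁷)(595)(3640)²(6.430×10^-4)/(0.238) = 26.76 H.
τ = L/R = (26.76)/(427) = 6.268×10^-2 s.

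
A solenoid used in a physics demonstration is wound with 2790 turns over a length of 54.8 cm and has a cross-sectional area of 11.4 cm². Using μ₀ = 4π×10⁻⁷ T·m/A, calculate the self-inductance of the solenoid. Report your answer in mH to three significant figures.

L ≈ 20.3 mH

A = 11.4 cm² = 1.140×10^-3 m².
For a long solenoid, L = μ₀N²A/ℓ.
L = (4π×10⁻⁷)(2790)²(1.140×10^-3)/(0.548 m) = 2.0349×10^-2 H.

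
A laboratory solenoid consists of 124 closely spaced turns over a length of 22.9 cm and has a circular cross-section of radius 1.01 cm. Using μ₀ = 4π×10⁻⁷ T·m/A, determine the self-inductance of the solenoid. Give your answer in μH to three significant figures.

A = πr² = π(1.010×10^-2 m)² = 3.2047×10^-4 m².
For a long solenoid, L = μ₀N²A/ℓ.
L = (4π×10⁻⁷)(124)²(3.2047×10^-4)/(0.229 m) = 2.704×10^-5 H.

L ≈ 27.0 μH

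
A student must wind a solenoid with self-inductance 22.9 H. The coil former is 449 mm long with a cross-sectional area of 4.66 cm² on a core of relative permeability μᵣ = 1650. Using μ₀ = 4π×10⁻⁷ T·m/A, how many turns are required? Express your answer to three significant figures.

A = 4.66 cm² = 4.660×10^-4 m².
From L = μ₀μᵣN²A/ℓ, N = √(Lℓ / (μ₀μᵣA)).
N = √[(22.9)(0.449) / ((4π×10⁻⁷)(1650)×4.660×10^-4)] = √(1.064×10^7) ≈ 3262.1.

N ≈ 3260 turns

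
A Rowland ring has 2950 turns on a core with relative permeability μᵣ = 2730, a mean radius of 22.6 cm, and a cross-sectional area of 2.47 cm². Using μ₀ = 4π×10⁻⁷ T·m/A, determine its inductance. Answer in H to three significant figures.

L ≈ 5.19 H

For a thin toroid, L = μ₀μᵣN²A/(2πR).
L = (4π×10⁻⁷)(2730)(2950)²(2.470×10^-4) / (2π×0.226 m) = 5.193 H.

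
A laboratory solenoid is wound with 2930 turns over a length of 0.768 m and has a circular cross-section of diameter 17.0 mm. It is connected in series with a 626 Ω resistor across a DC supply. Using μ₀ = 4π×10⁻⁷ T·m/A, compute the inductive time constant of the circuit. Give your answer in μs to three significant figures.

A = π(d/2)² = π(8.500×10^-3 m)² = 2.270×10^-4 m².
L = μ₀N²A/ℓ = (4π×10⁻⁷)(2930)²(2.270×10^-4)/(0.768) = 3.188×10^-3 H.
τ = L/R = (3.188×10^-3)/(626) = 5.093×10^-6 s.

τ ≈ 5.09 μs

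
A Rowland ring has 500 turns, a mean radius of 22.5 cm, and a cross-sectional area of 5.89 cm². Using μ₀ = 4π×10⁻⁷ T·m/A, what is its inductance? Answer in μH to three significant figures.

For a thin toroid, L = μ₀N²A/(2πR).
L = (4π×10⁻⁷)(500)²(5.890×10^-4) / (2π×0.225 m) = 1.309×10^-4 H.

L ≈ 131 μH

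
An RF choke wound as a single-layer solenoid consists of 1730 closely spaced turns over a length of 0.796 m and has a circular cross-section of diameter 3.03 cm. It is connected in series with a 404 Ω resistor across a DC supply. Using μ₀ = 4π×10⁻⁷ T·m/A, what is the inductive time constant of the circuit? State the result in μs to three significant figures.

τ ≈ 8.43 μs

A = π(d/2)² = π(1.515×10^-2 m)² = 7.211×10^-4 m².
L = μ₀N²A/ℓ = (4π×10⁻⁷)(1730)²(7.211×10^-4)/(0.796) = 3.407×10^-3 H.
τ = L/R = (3.407×10^-3)/(404) = 8.433×10^-6 s.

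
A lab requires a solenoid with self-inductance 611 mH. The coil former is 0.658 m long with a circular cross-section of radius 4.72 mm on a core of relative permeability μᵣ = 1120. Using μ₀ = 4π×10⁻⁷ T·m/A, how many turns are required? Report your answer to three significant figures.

N ≈ 2020 turns

A = πr² = π(4.720×10^-3 m)² = 6.999×10^-5 m².
From L = μ₀μᵣN²A/ℓ, N = √(Lℓ / (μ₀μᵣA)).
N = √[(0.611)(0.658) / ((4π×10⁻⁷)(1120)×6.999×10^-5)] = √(4.081×10^6) ≈ 2020.2.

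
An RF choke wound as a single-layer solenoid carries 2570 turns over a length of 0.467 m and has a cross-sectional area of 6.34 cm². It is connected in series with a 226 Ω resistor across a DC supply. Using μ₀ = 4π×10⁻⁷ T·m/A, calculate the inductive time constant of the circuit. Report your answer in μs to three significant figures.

τ ≈ 49.9 μs

A = 6.34 cm² = 6.340×10^-4 m².
L = μ₀N²A/ℓ = (4π×10⁻⁷)(2570)²(6.340×10^-4)/(0.467) = 1.127×10^-2 H.
τ = L/R = (1.127×10^-2)/(226) = 4.986×10^-5 s.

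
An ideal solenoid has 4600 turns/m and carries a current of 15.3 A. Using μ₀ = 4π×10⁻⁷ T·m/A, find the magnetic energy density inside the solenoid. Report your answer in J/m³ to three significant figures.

u ≈ 3110 J/m³

B = μ₀nI = (4π×10⁻⁷)(4.600×10^3)(15.3) = 8.844×10^-2 T.
u = B²/(2μ₀) = (8.844×10^-2)²/(2×4π×10⁻⁷) = 3.112×10^3 J/m³.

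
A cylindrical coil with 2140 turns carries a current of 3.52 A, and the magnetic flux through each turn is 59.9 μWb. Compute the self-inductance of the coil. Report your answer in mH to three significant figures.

L ≈ 36.4 mH

Self-inductance is defined by L = NΦ_B/I (flux linkage over current).
L = (2140)(5.990×10^-5 Wb)/(3.52 A) = 3.642×10^-2 H.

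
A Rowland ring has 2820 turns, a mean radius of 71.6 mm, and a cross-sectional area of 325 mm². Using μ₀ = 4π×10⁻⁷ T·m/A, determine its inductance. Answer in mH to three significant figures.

L ≈ 7.22 mH

For a thin toroid, L = μ₀N²A/(2πR).
L = (4π×10⁻⁷)(2820)²(3.250×10^-4) / (2π×7.160×10^-2 m) = 7.219×10^-3 H.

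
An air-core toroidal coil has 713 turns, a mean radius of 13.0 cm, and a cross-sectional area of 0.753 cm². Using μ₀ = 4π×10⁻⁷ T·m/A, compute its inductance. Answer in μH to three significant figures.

For a thin toroid, L = μ₀N²A/(2πR).
L = (4π×10⁻⁷)(713)²(7.530×10^-5) / (2π×0.13 m) = 5.889×10^-5 H.

L ≈ 58.9 μH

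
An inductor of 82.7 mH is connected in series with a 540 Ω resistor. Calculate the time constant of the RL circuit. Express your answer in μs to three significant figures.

τ ≈ 153 μs

τ = L/R = (8.270×10^-2 H)/(540 Ω) = 1.531×10^-4 s.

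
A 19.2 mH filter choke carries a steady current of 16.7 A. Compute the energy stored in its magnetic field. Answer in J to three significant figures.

U ≈ 2.68 J

Stored magnetic energy: U = ½LI².
U = ½(1.920×10^-2 H)(16.7 A)² = 2.677 J.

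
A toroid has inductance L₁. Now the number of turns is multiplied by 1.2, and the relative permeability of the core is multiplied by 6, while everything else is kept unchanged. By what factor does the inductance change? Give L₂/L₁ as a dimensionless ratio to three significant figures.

L₂/L₁ = 8.64

For a toroid, L ∝ μᵣN²A/R.
L₂/L₁ = (1.2)^2 × (6) = 8.64.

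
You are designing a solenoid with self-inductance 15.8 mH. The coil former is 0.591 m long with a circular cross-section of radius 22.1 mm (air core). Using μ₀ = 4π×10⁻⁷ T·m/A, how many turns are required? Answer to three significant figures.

A = πr² = π(2.210×10^-2 m)² = 1.534×10^-3 m².
From L = μ₀N²A/ℓ, N = √(Lℓ / (μ₀A)).
N = √[(1.580×10^-2)(0.591) / ((4π×10⁻⁷)×1.534×10^-3)] = √(4.843×10^6) ≈ 2200.6.

N ≈ 2200 turns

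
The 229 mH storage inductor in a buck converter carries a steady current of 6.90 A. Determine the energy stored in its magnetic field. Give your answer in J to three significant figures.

Stored magnetic energy: U = ½LI².
U = ½(0.229 H)(6.90 A)² = 5.451 J.

U ≈ 5.45 J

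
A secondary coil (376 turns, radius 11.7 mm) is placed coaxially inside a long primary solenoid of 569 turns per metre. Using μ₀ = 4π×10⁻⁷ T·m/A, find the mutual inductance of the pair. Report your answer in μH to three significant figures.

The outer solenoid produces a uniform field B₁ = μ₀n₁I₁ across the inner coil,
so the flux linkage is N₂Φ = N₂B₁A₂ = μ₀n₁N₂A₂·I₁, giving M = μ₀n₁N₂A₂.
A₂ = πr² = π(1.170×10^-2 m)² = 4.301×10^-4 m².
M = (4π×10⁻⁷)(569)(376)(4.301×10^-4) = 1.156×10^-4 H.

M ≈ 116 μH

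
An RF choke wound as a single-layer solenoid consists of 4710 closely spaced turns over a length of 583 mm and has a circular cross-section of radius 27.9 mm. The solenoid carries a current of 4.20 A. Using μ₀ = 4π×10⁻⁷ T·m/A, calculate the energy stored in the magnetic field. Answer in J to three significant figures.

A = πr² = π(2.790×10^-2 m)² = 2.445×10^-3 m².
L = μ₀N²A/ℓ = (4π×10⁻⁷)(4710)²(2.445×10^-3)/(0.583) = 0.1169 H.
U = ½LI² = ½(0.1169)(4.20)² = 1.031 J.

U ≈ 1.03 J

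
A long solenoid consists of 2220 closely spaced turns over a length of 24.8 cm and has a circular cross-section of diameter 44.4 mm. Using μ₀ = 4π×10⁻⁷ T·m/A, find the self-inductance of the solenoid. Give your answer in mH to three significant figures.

L ≈ 38.7 mH

A = π(d/2)² = π(2.220×10^-2 m)² = 1.548×10^-3 m².
For a long solenoid, L = μ₀N²A/ℓ.
L = (4π×10⁻⁷)(2220)²(1.548×10^-3)/(0.248 m) = 3.867×10^-2 H.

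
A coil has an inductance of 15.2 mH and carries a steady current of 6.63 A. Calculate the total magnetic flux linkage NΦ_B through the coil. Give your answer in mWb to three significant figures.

From L = NΦ_B/I, the flux linkage is NΦ_B = LI.
NΦ_B = (1.520×10^-2 H)(6.63 A) = 0.1008 Wb.

NΦ_B ≈ 101 mWb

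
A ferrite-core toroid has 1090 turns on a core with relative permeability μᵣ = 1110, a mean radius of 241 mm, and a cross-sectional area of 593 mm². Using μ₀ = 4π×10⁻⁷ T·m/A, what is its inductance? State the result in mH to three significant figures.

L ≈ 649 mH

For a thin toroid, L = μ₀μᵣN²A/(2πR).
L = (4π×10⁻⁷)(1110)(1090)²(5.930×10^-4) / (2π×0.241 m) = 0.649 H.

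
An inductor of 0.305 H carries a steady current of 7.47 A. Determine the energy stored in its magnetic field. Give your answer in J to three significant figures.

U ≈ 8.51 J

Stored magnetic energy: U = ½LI².
U = ½(0.305 H)(7.47 A)² = 8.51 J.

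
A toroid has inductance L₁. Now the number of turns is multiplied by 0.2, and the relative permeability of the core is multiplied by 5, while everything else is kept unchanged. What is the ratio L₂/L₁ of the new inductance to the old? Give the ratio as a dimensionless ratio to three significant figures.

L₂/L₁ = 0.200

For a toroid, L ∝ μᵣN²A/R.
L₂/L₁ = (0.2)^2 × (5) = 0.200.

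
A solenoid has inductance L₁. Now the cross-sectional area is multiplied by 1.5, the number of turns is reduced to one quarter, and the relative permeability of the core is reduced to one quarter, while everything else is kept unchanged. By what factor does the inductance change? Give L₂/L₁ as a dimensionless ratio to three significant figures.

For a solenoid, L ∝ μᵣN²A/ℓ.
L₂/L₁ = (1.5) × (0.25)^2 × (0.25) = 0.0234.

L₂/L₁ = 0.0234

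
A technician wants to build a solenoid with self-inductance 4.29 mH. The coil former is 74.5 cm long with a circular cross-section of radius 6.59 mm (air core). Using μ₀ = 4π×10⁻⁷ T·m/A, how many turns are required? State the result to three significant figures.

A = πr² = π(6.590×10^-3 m)² = 1.364×10^-4 m².
From L = μ₀N²A/ℓ, N = √(Lℓ / (μ₀A)).
N = √[(4.290×10^-3)(0.745) / ((4π×10⁻⁷)×1.364×10^-4)] = √(1.864×10^7) ≈ 4317.6.

N ≈ 4320 turns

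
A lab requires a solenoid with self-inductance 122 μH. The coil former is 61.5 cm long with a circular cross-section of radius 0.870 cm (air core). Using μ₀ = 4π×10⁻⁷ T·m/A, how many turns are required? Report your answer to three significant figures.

N ≈ 501 turns

A = πr² = π(8.700×10^-3 m)² = 2.378×10^-4 m².
From L = μ₀N²A/ℓ, N = √(Lℓ / (μ₀A)).
N = √[(1.220×10^-4)(0.615) / ((4π×10⁻⁷)×2.378×10^-4)] = √(2.511×10^5) ≈ 501.1.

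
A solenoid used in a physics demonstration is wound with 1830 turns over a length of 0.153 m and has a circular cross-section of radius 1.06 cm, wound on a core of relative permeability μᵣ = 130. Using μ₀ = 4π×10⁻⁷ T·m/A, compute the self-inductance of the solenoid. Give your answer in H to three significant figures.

A = πr² = π(1.060×10^-2 m)² = 3.530×10^-4 m².
For a long solenoid, L = μ₀μᵣN²A/ℓ.
L = (4π×10⁻⁷)(130)(1830)²(3.530×10^-4)/(0.153 m) = 1.262 H.

L ≈ 1.26 H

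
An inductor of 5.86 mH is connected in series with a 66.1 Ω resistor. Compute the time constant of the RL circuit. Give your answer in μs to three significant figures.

τ = L/R = (5.860×10^-3 H)/(66.1 Ω) = 8.865×10^-5 s.

τ ≈ 88.7 μs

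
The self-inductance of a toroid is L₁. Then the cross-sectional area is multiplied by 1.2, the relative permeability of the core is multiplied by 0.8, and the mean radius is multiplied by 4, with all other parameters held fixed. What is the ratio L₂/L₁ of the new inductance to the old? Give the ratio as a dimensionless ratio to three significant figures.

L₂/L₁ = 0.240

For a toroid, L ∝ μᵣN²A/R.
L₂/L₁ = (1.2) × (0.8) × (4)^-1 = 0.240.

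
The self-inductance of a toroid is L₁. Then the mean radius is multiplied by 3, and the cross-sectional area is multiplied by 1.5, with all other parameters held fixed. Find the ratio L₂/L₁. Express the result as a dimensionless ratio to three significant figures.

For a toroid, L ∝ μᵣN²A/R.
L₂/L₁ = (3)^-1 × (1.5) = 0.500.

L₂/L₁ = 0.500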